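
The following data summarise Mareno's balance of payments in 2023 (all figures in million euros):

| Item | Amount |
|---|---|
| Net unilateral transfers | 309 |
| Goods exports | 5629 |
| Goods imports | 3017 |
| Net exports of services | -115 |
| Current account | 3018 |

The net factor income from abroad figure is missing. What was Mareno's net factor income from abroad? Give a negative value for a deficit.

Current account = goods balance + services balance + net primary income + net secondary income
Sum of the known components = 2806
Net factor income from abroad = CA - (known components) = 3018 - 2806 = 212

212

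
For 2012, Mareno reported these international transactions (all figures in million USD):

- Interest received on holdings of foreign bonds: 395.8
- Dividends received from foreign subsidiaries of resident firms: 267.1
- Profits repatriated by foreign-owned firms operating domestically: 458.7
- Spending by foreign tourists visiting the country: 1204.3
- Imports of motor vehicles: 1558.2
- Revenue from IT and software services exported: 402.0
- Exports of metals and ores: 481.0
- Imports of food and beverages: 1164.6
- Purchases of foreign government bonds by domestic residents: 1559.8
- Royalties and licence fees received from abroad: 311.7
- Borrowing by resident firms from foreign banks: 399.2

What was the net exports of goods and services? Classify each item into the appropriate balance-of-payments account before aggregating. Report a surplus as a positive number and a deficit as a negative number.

-323.8

Goods: 481.0 - 1164.6 - 1558.2 = -2241.8
Services: 402.0 + 311.7 + 1204.3 = 1918.0
Trade balance = -2241.8 + 1918.0 = -323.8
(Excluded from the trade balance — primary income: interest received on holdings of foreign bonds 395.8, dividends received from foreign subsidiaries of resident firms 267.1, profits repatriated by foreign-owned firms operating domestically 458.7; financial account: purchases of foreign government bonds by domestic residents 1559.8, borrowing by resident firms from foreign banks 399.2.)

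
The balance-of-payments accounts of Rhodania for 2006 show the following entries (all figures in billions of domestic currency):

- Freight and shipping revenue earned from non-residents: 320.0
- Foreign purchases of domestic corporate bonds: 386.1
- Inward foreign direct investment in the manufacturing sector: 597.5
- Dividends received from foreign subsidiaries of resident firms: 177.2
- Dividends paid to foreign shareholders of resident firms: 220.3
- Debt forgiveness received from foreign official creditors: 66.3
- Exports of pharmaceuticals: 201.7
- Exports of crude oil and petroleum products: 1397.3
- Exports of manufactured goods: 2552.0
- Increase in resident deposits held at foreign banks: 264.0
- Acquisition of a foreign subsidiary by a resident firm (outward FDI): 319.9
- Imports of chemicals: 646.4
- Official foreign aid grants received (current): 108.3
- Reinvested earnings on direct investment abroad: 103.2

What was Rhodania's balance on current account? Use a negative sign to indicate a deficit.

Goods: 1397.3 + 201.7 - 646.4 + 2552.0 = 3504.6
Services: 320.0
Primary income: -220.3 + 103.2 + 177.2 = 60.1
Secondary income: 108.3
Current account = 3504.6 + 320.0 + 60.1 + 108.3 = 3993.0
(Excluded from the current account — financial account: foreign purchases of domestic corporate bonds 386.1, inward foreign direct investment in the manufacturing sector 597.5, increase in resident deposits held at foreign banks 264.0, acquisition of a foreign subsidiary by a resident firm (outward FDI) 319.9; capital account: debt forgiveness received from foreign official creditors 66.3.)

3993.0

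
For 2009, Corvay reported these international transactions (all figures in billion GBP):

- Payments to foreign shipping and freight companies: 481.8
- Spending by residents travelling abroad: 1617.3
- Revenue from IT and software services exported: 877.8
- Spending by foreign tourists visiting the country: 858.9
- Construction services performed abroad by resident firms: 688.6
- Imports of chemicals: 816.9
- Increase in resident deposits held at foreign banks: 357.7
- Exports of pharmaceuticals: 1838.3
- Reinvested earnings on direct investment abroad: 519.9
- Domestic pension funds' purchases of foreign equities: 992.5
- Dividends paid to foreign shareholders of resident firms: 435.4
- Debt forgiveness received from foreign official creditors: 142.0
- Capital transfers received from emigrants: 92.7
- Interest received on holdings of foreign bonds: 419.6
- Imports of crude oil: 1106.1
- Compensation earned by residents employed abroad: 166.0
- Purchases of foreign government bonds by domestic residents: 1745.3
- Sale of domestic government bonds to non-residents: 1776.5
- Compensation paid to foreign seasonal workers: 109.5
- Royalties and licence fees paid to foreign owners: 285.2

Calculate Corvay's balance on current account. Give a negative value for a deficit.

Goods: 1838.3 - 816.9 - 1106.1 = -84.7
Services: 877.8 + 688.6 + 858.9 - 481.8 - 285.2 - 1617.3 = 41.0
Primary income: 419.6 + 519.9 - 435.4 - 109.5 + 166.0 = 560.6
Current account = (-84.7) + 41.0 + 560.6 = 516.9
(Excluded from the current account — financial account: increase in resident deposits held at foreign banks 357.7, domestic pension funds' purchases of foreign equities 992.5, purchases of foreign government bonds by domestic residents 1745.3, sale of domestic government bonds to non-residents 1776.5; capital account: debt forgiveness received from foreign official creditors 142.0, capital transfers received from emigrants 92.7.)

516.9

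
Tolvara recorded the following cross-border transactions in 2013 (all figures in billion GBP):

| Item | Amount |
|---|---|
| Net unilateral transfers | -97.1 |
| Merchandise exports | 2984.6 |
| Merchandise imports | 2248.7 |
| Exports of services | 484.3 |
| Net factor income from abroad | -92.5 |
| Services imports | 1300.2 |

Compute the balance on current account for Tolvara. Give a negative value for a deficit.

-269.6

Goods balance = 2984.6 - 2248.7 = 735.9
Services balance = 484.3 - 1300.2 = -815.9
Trade balance (goods + services) = 735.9 + (-815.9) = -80.0
Net primary income = -92.5
Net secondary income = -97.1
Current account = -80.0 + (-92.5) + (-97.1) = -269.6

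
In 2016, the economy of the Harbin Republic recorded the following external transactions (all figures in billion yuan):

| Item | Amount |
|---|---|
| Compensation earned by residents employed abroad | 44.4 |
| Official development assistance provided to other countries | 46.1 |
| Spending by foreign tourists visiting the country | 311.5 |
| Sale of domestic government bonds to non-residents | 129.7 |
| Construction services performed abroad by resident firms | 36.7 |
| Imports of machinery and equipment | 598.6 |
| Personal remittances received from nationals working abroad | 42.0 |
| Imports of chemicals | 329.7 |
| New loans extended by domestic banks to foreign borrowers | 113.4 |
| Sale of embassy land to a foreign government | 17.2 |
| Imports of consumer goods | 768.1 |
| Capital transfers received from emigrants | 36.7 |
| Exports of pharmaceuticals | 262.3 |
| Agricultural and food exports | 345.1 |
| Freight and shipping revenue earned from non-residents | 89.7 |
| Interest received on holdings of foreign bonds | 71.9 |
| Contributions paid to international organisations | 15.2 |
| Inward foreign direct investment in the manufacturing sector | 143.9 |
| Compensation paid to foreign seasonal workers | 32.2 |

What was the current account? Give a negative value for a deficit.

-586.3

Goods: 262.3 - 768.1 + 345.1 - 598.6 - 329.7 = -1089.0
Services: 36.7 + 89.7 + 311.5 = 437.9
Primary income: 71.9 + 44.4 - 32.2 = 84.1
Secondary income: -15.2 - 46.1 + 42.0 = -19.3
Current account = (-1089.0) + 437.9 + 84.1 + (-19.3) = -586.3
(Excluded from the current account — financial account: sale of domestic government bonds to non-residents 129.7, new loans extended by domestic banks to foreign borrowers 113.4, inward foreign direct investment in the manufacturing sector 143.9; capital account: sale of embassy land to a foreign government 17.2, capital transfers received from emigrants 36.7.)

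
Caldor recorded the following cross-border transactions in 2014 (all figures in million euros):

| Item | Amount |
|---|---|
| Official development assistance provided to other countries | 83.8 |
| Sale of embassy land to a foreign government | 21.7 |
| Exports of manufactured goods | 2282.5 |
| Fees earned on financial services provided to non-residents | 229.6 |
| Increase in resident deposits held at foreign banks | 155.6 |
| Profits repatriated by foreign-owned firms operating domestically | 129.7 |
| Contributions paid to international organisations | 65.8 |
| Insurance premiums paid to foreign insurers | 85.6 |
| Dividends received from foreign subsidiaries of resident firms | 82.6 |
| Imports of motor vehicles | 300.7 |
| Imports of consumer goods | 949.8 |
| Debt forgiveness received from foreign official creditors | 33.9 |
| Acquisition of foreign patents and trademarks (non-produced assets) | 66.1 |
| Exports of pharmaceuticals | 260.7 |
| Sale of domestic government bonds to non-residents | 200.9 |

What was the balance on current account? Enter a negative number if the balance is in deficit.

1240.0

Goods: -949.8 - 300.7 + 260.7 + 2282.5 = 1292.7
Services: -85.6 + 229.6 = 144.0
Primary income: -129.7 + 82.6 = -47.1
Secondary income: -83.8 - 65.8 = -149.6
Current account = 1292.7 + 144.0 + (-47.1) + (-149.6) = 1240.0
(Excluded from the current account — capital account: sale of embassy land to a foreign government 21.7, debt forgiveness received from foreign official creditors 33.9, acquisition of foreign patents and trademarks (non-produced assets) 66.1; financial account: increase in resident deposits held at foreign banks 155.6, sale of domestic government bonds to non-residents 200.9.)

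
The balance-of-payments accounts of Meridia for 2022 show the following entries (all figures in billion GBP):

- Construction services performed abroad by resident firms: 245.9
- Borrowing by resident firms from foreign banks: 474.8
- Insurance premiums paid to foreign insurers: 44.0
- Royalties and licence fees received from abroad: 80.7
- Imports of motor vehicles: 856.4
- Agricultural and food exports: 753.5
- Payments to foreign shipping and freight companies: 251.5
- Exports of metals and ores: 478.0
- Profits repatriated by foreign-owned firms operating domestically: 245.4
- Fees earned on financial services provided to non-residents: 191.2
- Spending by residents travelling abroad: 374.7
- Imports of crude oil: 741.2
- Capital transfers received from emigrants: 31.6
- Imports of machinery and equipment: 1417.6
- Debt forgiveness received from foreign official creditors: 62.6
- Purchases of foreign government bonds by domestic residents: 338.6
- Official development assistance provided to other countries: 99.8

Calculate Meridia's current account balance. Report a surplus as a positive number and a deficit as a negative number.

Goods: -1417.6 - 856.4 + 753.5 + 478.0 - 741.2 = -1783.7
Services: 80.7 - 251.5 + 245.9 + 191.2 - 374.7 - 44.0 = -152.4
Primary income: -245.4
Secondary income: -99.8
Current account = (-1783.7) + (-152.4) + (-245.4) + (-99.8) = -2281.3
(Excluded from the current account — financial account: borrowing by resident firms from foreign banks 474.8, purchases of foreign government bonds by domestic residents 338.6; capital account: capital transfers received from emigrants 31.6, debt forgiveness received from foreign official creditors 62.6.)

-2281.3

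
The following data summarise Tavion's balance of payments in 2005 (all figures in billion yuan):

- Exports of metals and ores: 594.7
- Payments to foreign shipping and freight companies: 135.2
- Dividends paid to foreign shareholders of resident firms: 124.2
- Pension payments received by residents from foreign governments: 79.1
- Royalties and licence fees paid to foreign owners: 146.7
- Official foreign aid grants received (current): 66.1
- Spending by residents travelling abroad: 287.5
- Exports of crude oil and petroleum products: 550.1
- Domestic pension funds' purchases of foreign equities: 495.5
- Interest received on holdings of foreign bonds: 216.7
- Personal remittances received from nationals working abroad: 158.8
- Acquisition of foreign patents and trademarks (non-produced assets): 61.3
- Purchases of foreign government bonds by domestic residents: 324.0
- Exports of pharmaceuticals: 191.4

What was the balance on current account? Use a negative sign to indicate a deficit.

Goods: 594.7 + 550.1 + 191.4 = 1336.2
Services: -287.5 - 146.7 - 135.2 = -569.4
Primary income: 216.7 - 124.2 = 92.5
Secondary income: 79.1 + 158.8 + 66.1 = 304.0
Current account = 1336.2 + (-569.4) + 92.5 + 304.0 = 1163.3
(Excluded from the current account — financial account: domestic pension funds' purchases of foreign equities 495.5, purchases of foreign government bonds by domestic residents 324.0; capital account: acquisition of foreign patents and trademarks (non-produced assets) 61.3.)

1163.3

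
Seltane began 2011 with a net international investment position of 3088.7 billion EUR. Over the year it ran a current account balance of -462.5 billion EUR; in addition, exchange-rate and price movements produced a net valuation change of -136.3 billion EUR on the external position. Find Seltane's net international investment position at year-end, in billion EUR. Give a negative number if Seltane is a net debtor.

2489.9

Change in NIIP = current account + net valuation change = -462.5 + (-136.3) = -598.8
End-of-year NIIP = 3088.7 + (-598.8) = 2489.9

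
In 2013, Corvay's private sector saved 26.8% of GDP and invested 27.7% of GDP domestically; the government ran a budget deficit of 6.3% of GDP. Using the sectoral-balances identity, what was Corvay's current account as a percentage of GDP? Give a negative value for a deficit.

By the sectoral-balances identity, CA = (S_private - I) + (T - G).
Private balance = 26.8 - 27.7 = -0.9
Government balance (T - G) = -6.3
CA = -0.9 + (-6.3) = -7.2

-7.2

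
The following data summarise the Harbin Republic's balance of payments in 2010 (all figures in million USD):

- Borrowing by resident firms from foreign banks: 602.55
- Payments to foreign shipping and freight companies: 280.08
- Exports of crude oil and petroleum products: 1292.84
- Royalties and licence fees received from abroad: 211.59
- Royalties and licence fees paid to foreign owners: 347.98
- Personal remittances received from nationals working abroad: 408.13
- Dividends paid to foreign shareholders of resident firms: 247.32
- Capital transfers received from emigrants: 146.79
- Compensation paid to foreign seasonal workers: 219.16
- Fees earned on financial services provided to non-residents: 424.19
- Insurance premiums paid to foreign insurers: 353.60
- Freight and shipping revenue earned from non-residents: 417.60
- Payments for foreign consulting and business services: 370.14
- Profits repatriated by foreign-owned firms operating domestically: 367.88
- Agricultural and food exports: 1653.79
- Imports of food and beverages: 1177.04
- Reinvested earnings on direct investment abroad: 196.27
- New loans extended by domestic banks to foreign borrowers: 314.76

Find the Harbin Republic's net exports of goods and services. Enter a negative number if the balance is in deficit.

Goods: 1292.84 + 1653.79 - 1177.04 = 1769.59
Services: -370.14 - 347.98 - 353.60 + 211.59 - 280.08 + 424.19 + 417.60 = -298.42
Trade balance = 1769.59 + (-298.42) = 1471.17
(Excluded from the trade balance — financial account: borrowing by resident firms from foreign banks 602.55, new loans extended by domestic banks to foreign borrowers 314.76; secondary income: personal remittances received from nationals working abroad 408.13; primary income: dividends paid to foreign shareholders of resident firms 247.32, compensation paid to foreign seasonal workers 219.16, profits repatriated by foreign-owned firms operating domestically 367.88, reinvested earnings on direct investment abroad 196.27; capital account: capital transfers received from emigrants 146.79.)

1471.17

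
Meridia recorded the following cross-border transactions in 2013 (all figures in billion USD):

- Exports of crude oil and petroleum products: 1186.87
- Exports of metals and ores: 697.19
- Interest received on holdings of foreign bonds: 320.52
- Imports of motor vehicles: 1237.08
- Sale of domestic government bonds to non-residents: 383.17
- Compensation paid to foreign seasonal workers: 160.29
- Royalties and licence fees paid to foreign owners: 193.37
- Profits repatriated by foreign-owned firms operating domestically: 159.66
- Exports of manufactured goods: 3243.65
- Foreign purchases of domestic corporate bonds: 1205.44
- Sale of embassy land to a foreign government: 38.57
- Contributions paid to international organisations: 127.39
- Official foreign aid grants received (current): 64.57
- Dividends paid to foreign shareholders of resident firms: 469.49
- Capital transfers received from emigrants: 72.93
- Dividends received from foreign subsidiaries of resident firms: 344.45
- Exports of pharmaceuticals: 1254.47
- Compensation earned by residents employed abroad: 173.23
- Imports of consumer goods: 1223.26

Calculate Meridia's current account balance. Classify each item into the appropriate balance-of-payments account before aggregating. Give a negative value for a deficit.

3714.41

Goods: 3243.65 - 1223.26 + 1186.87 - 1237.08 + 697.19 + 1254.47 = 3921.84
Services: -193.37
Primary income: 320.52 - 159.66 - 160.29 + 344.45 + 173.23 - 469.49 = 48.76
Secondary income: 64.57 - 127.39 = -62.82
Current account = 3921.84 + (-193.37) + 48.76 + (-62.82) = 3714.41
(Excluded from the current account — financial account: sale of domestic government bonds to non-residents 383.17, foreign purchases of domestic corporate bonds 1205.44; capital account: sale of embassy land to a foreign government 38.57, capital transfers received from emigrants 72.93.)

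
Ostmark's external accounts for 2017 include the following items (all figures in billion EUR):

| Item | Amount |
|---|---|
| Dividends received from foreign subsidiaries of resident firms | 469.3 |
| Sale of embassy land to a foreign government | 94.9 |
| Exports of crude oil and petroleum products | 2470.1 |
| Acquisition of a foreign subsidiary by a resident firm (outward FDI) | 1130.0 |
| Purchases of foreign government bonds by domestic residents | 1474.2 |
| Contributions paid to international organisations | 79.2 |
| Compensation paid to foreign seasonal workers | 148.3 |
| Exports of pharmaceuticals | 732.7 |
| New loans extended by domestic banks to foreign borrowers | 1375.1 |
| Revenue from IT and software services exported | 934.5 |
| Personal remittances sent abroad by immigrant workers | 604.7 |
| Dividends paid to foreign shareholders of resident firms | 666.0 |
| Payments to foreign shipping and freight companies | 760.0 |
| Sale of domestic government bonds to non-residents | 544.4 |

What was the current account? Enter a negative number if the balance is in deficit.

Goods: 732.7 + 2470.1 = 3202.8
Services: 934.5 - 760.0 = 174.5
Primary income: -666.0 + 469.3 - 148.3 = -345.0
Secondary income: -79.2 - 604.7 = -683.9
Current account = 3202.8 + 174.5 + (-345.0) + (-683.9) = 2348.4
(Excluded from the current account — capital account: sale of embassy land to a foreign government 94.9; financial account: acquisition of a foreign subsidiary by a resident firm (outward FDI) 1130.0, purchases of foreign government bonds by domestic residents 1474.2, new loans extended by domestic banks to foreign borrowers 1375.1, sale of domestic government bonds to non-residents 544.4.)

2348.4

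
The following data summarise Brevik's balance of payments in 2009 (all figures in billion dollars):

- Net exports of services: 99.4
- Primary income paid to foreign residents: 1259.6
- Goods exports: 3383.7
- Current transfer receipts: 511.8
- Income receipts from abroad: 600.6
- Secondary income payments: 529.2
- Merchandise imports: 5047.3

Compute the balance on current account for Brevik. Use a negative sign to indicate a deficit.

-2240.6

Goods balance = 3383.7 - 5047.3 = -1663.6
Services balance = 99.4
Trade balance (goods + services) = -1663.6 + 99.4 = -1564.2
Net primary income = 600.6 - 1259.6 = -659.0
Net secondary income = 511.8 - 529.2 = -17.4
Current account = -1564.2 + (-659.0) + (-17.4) = -2240.6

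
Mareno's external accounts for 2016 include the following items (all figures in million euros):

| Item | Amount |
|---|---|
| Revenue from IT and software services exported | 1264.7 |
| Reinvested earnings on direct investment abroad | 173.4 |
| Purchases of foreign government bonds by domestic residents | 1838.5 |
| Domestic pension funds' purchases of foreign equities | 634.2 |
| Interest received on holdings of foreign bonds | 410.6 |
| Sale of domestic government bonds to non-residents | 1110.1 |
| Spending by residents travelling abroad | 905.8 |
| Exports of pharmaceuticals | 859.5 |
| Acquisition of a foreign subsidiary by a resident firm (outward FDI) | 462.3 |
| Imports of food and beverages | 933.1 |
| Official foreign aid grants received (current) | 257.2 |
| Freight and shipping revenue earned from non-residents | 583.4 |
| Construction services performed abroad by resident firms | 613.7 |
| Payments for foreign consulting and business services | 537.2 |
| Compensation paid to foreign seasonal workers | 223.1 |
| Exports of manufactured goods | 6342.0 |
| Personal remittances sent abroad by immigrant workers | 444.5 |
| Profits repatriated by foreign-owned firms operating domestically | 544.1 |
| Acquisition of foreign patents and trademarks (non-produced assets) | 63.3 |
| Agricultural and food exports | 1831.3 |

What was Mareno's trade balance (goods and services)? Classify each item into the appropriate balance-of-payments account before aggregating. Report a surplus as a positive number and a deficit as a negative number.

Goods: 859.5 - 933.1 + 1831.3 + 6342.0 = 8099.7
Services: -537.2 + 1264.7 + 583.4 + 613.7 - 905.8 = 1018.8
Trade balance = 8099.7 + 1018.8 = 9118.5
(Excluded from the trade balance — primary income: reinvested earnings on direct investment abroad 173.4, interest received on holdings of foreign bonds 410.6, compensation paid to foreign seasonal workers 223.1, profits repatriated by foreign-owned firms operating domestically 544.1; financial account: purchases of foreign government bonds by domestic residents 1838.5, domestic pension funds' purchases of foreign equities 634.2, sale of domestic government bonds to non-residents 1110.1, acquisition of a foreign subsidiary by a resident firm (outward FDI) 462.3; secondary income: official foreign aid grants received (current) 257.2, personal remittances sent abroad by immigrant workers 444.5; capital account: acquisition of foreign patents and trademarks (non-produced assets) 63.3.)

9118.5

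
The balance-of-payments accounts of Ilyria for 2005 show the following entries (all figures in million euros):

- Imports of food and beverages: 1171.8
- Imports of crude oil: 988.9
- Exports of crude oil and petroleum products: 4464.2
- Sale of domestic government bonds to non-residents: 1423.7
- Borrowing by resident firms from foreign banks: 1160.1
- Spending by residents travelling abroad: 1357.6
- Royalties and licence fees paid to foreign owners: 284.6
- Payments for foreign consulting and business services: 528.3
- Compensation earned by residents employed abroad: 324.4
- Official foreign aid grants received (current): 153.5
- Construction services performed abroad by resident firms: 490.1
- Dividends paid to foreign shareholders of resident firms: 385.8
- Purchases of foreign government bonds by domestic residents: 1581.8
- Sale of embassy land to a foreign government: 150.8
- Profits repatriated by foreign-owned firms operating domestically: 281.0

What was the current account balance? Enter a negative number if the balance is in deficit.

434.2

Goods: -1171.8 - 988.9 + 4464.2 = 2303.5
Services: -528.3 - 1357.6 + 490.1 - 284.6 = -1680.4
Primary income: -281.0 + 324.4 - 385.8 = -342.4
Secondary income: 153.5
Current account = 2303.5 + (-1680.4) + (-342.4) + 153.5 = 434.2
(Excluded from the current account — financial account: sale of domestic government bonds to non-residents 1423.7, borrowing by resident firms from foreign banks 1160.1, purchases of foreign government bonds by domestic residents 1581.8; capital account: sale of embassy land to a foreign government 150.8.)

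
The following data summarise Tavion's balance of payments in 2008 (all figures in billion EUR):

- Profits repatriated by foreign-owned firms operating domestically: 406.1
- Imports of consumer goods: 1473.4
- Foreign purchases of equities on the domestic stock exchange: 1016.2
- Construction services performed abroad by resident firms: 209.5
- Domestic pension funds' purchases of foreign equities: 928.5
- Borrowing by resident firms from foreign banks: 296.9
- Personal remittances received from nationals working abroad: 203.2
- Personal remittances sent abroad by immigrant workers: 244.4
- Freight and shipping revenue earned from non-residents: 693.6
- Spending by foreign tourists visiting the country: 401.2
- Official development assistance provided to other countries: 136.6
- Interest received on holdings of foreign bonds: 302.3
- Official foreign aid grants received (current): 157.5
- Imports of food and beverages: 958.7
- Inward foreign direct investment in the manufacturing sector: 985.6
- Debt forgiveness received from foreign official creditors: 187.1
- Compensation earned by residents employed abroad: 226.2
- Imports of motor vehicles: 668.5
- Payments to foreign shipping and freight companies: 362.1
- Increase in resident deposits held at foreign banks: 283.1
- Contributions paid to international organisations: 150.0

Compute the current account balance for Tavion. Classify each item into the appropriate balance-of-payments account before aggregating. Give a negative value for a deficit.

Goods: -958.7 - 668.5 - 1473.4 = -3100.6
Services: 209.5 - 362.1 + 693.6 + 401.2 = 942.2
Primary income: -406.1 + 302.3 + 226.2 = 122.4
Secondary income: 157.5 - 150.0 - 244.4 - 136.6 + 203.2 = -170.3
Current account = (-3100.6) + 942.2 + 122.4 + (-170.3) = -2206.3
(Excluded from the current account — financial account: foreign purchases of equities on the domestic stock exchange 1016.2, domestic pension funds' purchases of foreign equities 928.5, borrowing by resident firms from foreign banks 296.9, inward foreign direct investment in the manufacturing sector 985.6, increase in resident deposits held at foreign banks 283.1; capital account: debt forgiveness received from foreign official creditors 187.1.)

-2206.3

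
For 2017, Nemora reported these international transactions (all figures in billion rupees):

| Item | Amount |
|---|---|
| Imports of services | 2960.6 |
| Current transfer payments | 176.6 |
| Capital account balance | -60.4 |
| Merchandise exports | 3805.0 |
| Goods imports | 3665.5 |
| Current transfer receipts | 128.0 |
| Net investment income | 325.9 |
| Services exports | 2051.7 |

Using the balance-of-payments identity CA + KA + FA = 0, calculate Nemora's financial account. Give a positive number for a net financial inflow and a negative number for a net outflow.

Goods balance = 3805.0 - 3665.5 = 139.5
Services balance = 2051.7 - 2960.6 = -908.9
Trade balance (goods + services) = 139.5 + (-908.9) = -769.4
Net primary income = 325.9
Net secondary income = 128.0 - 176.6 = -48.6
Current account = -769.4 + 325.9 + (-48.6) = -492.1
Financial account = -(-492.1 + (-60.4)) = 552.5

552.5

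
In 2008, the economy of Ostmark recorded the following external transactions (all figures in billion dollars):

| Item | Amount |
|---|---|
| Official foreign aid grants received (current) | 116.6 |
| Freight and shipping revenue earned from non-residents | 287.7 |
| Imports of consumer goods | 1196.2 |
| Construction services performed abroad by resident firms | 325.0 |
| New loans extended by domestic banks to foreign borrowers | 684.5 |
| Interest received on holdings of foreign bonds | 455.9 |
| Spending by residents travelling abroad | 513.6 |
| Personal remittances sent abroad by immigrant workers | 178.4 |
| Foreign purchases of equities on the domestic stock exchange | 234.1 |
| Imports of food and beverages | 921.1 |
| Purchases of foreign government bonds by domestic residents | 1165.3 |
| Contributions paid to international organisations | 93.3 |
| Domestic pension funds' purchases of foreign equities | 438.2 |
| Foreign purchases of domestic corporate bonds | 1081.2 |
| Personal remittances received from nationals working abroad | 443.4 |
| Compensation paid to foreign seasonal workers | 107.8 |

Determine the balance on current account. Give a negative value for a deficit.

-1381.8

Goods: -1196.2 - 921.1 = -2117.3
Services: -513.6 + 325.0 + 287.7 = 99.1
Primary income: 455.9 - 107.8 = 348.1
Secondary income: 116.6 - 178.4 - 93.3 + 443.4 = 288.3
Current account = (-2117.3) + 99.1 + 348.1 + 288.3 = -1381.8
(Excluded from the current account — financial account: new loans extended by domestic banks to foreign borrowers 684.5, foreign purchases of equities on the domestic stock exchange 234.1, purchases of foreign government bonds by domestic residents 1165.3, domestic pension funds' purchases of foreign equities 438.2, foreign purchases of domestic corporate bonds 1081.2.)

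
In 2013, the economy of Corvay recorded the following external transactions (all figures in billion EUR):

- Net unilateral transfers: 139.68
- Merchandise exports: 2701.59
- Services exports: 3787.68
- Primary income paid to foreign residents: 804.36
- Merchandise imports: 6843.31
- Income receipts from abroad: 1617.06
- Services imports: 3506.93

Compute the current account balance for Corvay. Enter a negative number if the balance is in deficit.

Goods balance = 2701.59 - 6843.31 = -4141.72
Services balance = 3787.68 - 3506.93 = 280.75
Trade balance (goods + services) = -4141.72 + 280.75 = -3860.97
Net primary income = 1617.06 - 804.36 = 812.70
Net secondary income = 139.68
Current account = -3860.97 + 812.70 + 139.68 = -2908.59

-2908.59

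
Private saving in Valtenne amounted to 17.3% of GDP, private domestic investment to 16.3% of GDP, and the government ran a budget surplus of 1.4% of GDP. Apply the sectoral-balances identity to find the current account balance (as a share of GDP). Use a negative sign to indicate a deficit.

2.4

By the sectoral-balances identity, CA = (S_private - I) + (T - G).
Private balance = 17.3 - 16.3 = 1.0
Government balance (T - G) = 1.4
CA = 1.0 + 1.4 = 2.4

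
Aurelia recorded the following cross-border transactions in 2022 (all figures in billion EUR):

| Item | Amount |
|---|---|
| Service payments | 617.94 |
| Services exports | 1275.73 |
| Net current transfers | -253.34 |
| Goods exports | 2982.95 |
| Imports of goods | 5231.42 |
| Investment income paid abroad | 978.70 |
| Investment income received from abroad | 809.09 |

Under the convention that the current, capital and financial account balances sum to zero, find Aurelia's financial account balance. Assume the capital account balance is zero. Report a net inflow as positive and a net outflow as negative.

2013.63

Goods balance = 2982.95 - 5231.42 = -2248.47
Services balance = 1275.73 - 617.94 = 657.79
Trade balance (goods + services) = -2248.47 + 657.79 = -1590.68
Net primary income = 809.09 - 978.70 = -169.61
Net secondary income = -253.34
Current account = -1590.68 + (-169.61) + (-253.34) = -2013.63
Financial account = -(-2013.63) = 2013.63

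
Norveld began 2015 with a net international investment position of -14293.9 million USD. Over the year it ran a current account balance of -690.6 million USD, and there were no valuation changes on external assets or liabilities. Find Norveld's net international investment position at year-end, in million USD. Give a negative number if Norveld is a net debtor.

-14984.5

With no valuation effects, change in NIIP = current account = -690.6
End-of-year NIIP = -14293.9 + (-690.6) = -14984.5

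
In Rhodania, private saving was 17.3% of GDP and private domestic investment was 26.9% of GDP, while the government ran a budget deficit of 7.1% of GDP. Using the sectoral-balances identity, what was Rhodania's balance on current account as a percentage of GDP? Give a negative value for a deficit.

By the sectoral-balances identity, CA = (S_private - I) + (T - G).
Private balance = 17.3 - 26.9 = -9.6
Government balance (T - G) = -7.1
CA = -9.6 + (-7.1) = -16.7

-16.7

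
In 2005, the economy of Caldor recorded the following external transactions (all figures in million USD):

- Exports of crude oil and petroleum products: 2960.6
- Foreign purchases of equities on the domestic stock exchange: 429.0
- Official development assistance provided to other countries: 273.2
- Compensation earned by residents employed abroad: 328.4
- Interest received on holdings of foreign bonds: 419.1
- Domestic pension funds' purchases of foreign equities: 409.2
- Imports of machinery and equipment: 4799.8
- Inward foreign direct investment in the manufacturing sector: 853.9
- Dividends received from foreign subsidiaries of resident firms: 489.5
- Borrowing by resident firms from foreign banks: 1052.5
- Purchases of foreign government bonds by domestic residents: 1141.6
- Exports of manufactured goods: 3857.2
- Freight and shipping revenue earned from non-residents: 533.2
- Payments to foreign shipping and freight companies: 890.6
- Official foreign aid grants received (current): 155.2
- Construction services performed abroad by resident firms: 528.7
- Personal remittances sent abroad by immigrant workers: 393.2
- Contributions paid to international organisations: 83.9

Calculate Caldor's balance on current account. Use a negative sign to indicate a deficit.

Goods: -4799.8 + 2960.6 + 3857.2 = 2018.0
Services: 533.2 + 528.7 - 890.6 = 171.3
Primary income: 489.5 + 419.1 + 328.4 = 1237.0
Secondary income: -393.2 - 273.2 - 83.9 + 155.2 = -595.1
Current account = 2018.0 + 171.3 + 1237.0 + (-595.1) = 2831.2
(Excluded from the current account — financial account: foreign purchases of equities on the domestic stock exchange 429.0, domestic pension funds' purchases of foreign equities 409.2, inward foreign direct investment in the manufacturing sector 853.9, borrowing by resident firms from foreign banks 1052.5, purchases of foreign government bonds by domestic residents 1141.6.)

2831.2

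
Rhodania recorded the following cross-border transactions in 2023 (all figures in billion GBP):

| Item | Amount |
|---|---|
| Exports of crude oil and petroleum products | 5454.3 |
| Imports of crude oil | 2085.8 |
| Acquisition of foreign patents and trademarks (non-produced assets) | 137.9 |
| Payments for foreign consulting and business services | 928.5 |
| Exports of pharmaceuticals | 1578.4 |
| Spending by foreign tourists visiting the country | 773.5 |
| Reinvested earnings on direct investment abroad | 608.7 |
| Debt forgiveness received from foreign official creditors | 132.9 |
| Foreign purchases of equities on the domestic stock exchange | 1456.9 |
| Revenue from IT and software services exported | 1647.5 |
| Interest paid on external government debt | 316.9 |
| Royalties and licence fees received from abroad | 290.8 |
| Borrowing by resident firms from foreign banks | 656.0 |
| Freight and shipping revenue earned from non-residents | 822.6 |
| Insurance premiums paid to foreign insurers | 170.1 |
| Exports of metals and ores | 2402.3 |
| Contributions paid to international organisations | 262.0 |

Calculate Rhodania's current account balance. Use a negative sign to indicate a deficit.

Goods: 1578.4 + 5454.3 + 2402.3 - 2085.8 = 7349.2
Services: -928.5 + 773.5 - 170.1 + 290.8 + 822.6 + 1647.5 = 2435.8
Primary income: 608.7 - 316.9 = 291.8
Secondary income: -262.0
Current account = 7349.2 + 2435.8 + 291.8 + (-262.0) = 9814.8
(Excluded from the current account — capital account: acquisition of foreign patents and trademarks (non-produced assets) 137.9, debt forgiveness received from foreign official creditors 132.9; financial account: foreign purchases of equities on the domestic stock exchange 1456.9, borrowing by resident firms from foreign banks 656.0.)

9814.8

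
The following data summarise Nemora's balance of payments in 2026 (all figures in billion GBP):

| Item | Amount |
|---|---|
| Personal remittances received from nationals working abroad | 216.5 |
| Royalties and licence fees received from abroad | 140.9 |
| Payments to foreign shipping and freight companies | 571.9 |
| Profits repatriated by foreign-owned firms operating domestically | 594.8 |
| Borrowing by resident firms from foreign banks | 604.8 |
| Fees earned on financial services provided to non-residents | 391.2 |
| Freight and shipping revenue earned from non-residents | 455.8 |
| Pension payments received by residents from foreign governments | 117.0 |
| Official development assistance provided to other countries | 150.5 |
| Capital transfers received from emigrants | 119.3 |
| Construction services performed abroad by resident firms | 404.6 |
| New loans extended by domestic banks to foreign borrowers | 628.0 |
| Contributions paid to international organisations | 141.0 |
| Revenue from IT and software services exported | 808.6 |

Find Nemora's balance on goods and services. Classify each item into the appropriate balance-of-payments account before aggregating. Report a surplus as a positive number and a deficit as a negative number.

Services: 404.6 + 391.2 + 808.6 + 455.8 + 140.9 - 571.9 = 1629.2
Trade balance = 0.0 + 1629.2 = 1629.2
(Excluded from the trade balance — secondary income: personal remittances received from nationals working abroad 216.5, pension payments received by residents from foreign governments 117.0, official development assistance provided to other countries 150.5, contributions paid to international organisations 141.0; primary income: profits repatriated by foreign-owned firms operating domestically 594.8; financial account: borrowing by resident firms from foreign banks 604.8, new loans extended by domestic banks to foreign borrowers 628.0; capital account: capital transfers received from emigrants 119.3.)

1629.2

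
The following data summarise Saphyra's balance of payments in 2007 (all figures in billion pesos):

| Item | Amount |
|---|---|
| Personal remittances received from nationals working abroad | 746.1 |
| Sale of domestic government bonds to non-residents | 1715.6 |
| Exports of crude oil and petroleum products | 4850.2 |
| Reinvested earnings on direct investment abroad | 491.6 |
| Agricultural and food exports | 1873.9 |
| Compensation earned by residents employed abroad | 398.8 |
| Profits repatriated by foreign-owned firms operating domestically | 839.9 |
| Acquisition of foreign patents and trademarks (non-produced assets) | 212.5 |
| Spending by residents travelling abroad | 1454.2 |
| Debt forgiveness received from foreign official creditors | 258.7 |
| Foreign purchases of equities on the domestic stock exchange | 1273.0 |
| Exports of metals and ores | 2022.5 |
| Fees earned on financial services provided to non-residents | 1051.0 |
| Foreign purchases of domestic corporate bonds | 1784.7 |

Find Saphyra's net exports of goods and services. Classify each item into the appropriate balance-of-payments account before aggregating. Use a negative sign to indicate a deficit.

Goods: 2022.5 + 4850.2 + 1873.9 = 8746.6
Services: -1454.2 + 1051.0 = -403.2
Trade balance = 8746.6 + (-403.2) = 8343.4
(Excluded from the trade balance — secondary income: personal remittances received from nationals working abroad 746.1; financial account: sale of domestic government bonds to non-residents 1715.6, foreign purchases of equities on the domestic stock exchange 1273.0, foreign purchases of domestic corporate bonds 1784.7; primary income: reinvested earnings on direct investment abroad 491.6, compensation earned by residents employed abroad 398.8, profits repatriated by foreign-owned firms operating domestically 839.9; capital account: acquisition of foreign patents and trademarks (non-produced assets) 212.5, debt forgiveness received from foreign official creditors 258.7.)

8343.4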